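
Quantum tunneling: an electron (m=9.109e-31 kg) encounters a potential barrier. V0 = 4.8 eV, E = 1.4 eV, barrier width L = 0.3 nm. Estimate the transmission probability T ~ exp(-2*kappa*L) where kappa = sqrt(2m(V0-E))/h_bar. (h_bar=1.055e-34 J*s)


V0 - E = 3.4 eV = 5.4468e-19 J
kappa = sqrt(2 * m * (V0-E)) / h_bar
= sqrt(2 * 9.109e-31 * 5.4468e-19) / 1.055e-34
= 9.4421e+09 /m
2*kappa*L = 2 * 9.4421e+09 * 0.3e-9
= 5.6653
T = exp(-5.6653) = 3.464247e-03

3.464247e-03


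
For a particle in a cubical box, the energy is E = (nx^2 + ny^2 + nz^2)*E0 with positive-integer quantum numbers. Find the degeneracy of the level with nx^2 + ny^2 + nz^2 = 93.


Enumerate all (nx, ny, nz) with nx^2 + ny^2 + nz^2 = 93:
(2,5,8)
(2,8,5)
(5,2,8)
(5,8,2)
(8,2,5)
(8,5,2)
Total degeneracy = 6

6


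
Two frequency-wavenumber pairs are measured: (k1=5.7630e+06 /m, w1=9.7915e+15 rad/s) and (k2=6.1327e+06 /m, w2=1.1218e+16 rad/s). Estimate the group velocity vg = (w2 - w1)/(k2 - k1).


vg = (w2 - w1) / (k2 - k1)
= (1.1218e+16 - 9.7915e+15) / (6.1327e+06 - 5.7630e+06)
= 1.4265e+15 / 3.6970e+05
= 3.8585e+09 m/s

3.8585e+09


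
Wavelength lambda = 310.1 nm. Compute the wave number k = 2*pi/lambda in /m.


k = 2 * pi / lambda
= 6.2832 / (310.1e-9)
= 6.2832 / 3.1010e-07
= 2.0262e+07 /m

2.0262e+07


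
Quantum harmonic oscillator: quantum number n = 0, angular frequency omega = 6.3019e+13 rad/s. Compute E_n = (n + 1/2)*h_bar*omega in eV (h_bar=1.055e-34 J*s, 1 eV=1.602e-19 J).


E = (n + 1/2) * h_bar * omega
= (0 + 0.5) * 1.055e-34 * 6.3019e+13
= 0.5 * 6.6485e-21
= 3.3243e-21 J
= 0.0208 eV

0.0208


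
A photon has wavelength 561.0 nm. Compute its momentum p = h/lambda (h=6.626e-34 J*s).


p = h / lambda
= 6.626e-34 / (561.0e-9)
= 6.626e-34 / 5.6100e-07
= 1.1811e-27 kg*m/s

1.1811e-27


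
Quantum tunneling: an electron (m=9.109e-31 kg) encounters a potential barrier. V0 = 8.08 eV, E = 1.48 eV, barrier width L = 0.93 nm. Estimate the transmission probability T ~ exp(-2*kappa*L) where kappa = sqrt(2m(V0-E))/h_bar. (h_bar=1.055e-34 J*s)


V0 - E = 6.6 eV = 1.0573e-18 J
kappa = sqrt(2 * m * (V0-E)) / h_bar
= sqrt(2 * 9.109e-31 * 1.0573e-18) / 1.055e-34
= 1.3155e+10 /m
2*kappa*L = 2 * 1.3155e+10 * 0.93e-9
= 24.4689
T = exp(-24.4689) = 2.362116e-11

2.362116e-11


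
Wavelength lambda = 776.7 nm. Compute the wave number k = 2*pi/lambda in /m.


k = 2 * pi / lambda
= 6.2832 / (776.7e-9)
= 6.2832 / 7.7670e-07
= 8.0896e+06 /m

8.0896e+06


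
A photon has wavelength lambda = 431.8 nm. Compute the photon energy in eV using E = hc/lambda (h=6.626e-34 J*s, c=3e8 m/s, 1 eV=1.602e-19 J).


E = hc / lambda
= (6.626e-34)(3e8) / (431.8e-9)
= 1.9878e-25 / 4.3180e-07
= 4.6035e-19 J
Converting to eV: 4.6035e-19 / 1.602e-19
= 2.8736 eV

2.8736


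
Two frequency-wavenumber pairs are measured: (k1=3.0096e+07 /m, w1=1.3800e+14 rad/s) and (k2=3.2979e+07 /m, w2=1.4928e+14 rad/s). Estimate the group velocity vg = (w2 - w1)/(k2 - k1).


vg = (w2 - w1) / (k2 - k1)
= (1.4928e+14 - 1.3800e+14) / (3.2979e+07 - 3.0096e+07)
= 1.1280e+13 / 2.8830e+06
= 3.9126e+06 m/s

3.9126e+06


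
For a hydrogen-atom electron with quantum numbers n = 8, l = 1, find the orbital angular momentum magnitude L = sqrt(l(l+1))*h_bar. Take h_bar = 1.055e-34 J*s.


L = sqrt(l*(l+1)) * h_bar
= sqrt(1 * 2) * 1.055e-34
= sqrt(2) * 1.055e-34
= 1.4142 * 1.055e-34
= 1.4920e-34 J*s

1.4920e-34


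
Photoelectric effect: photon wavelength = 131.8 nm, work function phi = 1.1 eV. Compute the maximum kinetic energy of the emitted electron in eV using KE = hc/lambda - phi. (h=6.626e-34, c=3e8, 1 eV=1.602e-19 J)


E_photon = hc / lambda
= (6.626e-34)(3e8) / (131.8e-9)
= 1.5082e-18 J
= 9.4144 eV
KE = E_photon - phi
= 9.4144 - 1.1
= 8.3144 eV

8.3144


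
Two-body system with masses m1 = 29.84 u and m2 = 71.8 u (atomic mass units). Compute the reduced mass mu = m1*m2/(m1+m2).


mu = m1 * m2 / (m1 + m2)
= 29.84 * 71.8 / (29.84 + 71.8)
= 2142.512 / 101.64
= 21.0794 u

21.0794


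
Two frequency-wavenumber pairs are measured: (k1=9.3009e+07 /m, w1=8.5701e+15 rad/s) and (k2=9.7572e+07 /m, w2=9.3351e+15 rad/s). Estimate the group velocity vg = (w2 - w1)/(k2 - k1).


vg = (w2 - w1) / (k2 - k1)
= (9.3351e+15 - 8.5701e+15) / (9.7572e+07 - 9.3009e+07)
= 7.6500e+14 / 4.5630e+06
= 1.6765e+08 m/s

1.6765e+08


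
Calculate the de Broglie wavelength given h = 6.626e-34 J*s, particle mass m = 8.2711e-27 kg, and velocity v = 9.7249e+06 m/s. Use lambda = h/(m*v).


lambda = h / (m * v)
= 6.626e-34 / (8.2711e-27 * 9.7249e+06)
= 6.626e-34 / 8.0436e-20
= 8.2376e-15 m

8.2376e-15


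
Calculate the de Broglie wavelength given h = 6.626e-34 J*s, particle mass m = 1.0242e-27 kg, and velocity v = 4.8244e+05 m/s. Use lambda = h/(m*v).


lambda = h / (m * v)
= 6.626e-34 / (1.0242e-27 * 4.8244e+05)
= 6.626e-34 / 4.9412e-22
= 1.3410e-12 m

1.3410e-12


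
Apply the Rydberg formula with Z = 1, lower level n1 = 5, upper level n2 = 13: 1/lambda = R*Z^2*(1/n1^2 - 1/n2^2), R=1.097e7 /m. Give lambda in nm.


1/lambda = R * Z^2 * (1/n1^2 - 1/n2^2)
= 1.097e7 * 1^2 * (1/5^2 - 1/13^2)
= 1.097e7 * 1 * (0.04 - 0.005917)
= 3.7389e+05 /m
lambda = 1 / 3.7389e+05
= 2674.5923 nm

2674.5923


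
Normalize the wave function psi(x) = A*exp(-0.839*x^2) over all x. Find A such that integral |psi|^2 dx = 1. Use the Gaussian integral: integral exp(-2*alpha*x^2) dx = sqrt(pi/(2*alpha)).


integral |psi|^2 dx = A^2 * sqrt(pi/(2*alpha)) = 1
A^2 = sqrt(2*alpha/pi)
= sqrt(2 * 0.839 / pi)
= 0.730838
A = sqrt(0.730838)
= 0.8549

0.8549


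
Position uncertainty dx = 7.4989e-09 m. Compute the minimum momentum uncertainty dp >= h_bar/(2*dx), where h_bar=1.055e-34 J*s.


dp = h_bar / (2 * dx)
= 1.055e-34 / (2 * 7.4989e-09)
= 1.055e-34 / 1.4998e-08
= 7.0344e-27 kg*m/s

7.0344e-27


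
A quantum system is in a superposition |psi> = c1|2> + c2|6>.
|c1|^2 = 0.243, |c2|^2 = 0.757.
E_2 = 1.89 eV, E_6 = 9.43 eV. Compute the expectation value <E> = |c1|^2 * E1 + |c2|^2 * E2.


<E> = |c1|^2 * E1 + |c2|^2 * E2
= 0.243 * 1.89 + 0.757 * 9.43
= 0.4593 + 7.1385
= 7.5978 eV

7.5978


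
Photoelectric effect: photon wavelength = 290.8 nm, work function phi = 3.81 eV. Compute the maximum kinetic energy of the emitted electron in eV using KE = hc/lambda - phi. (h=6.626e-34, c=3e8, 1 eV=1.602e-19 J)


E_photon = hc / lambda
= (6.626e-34)(3e8) / (290.8e-9)
= 6.8356e-19 J
= 4.2669 eV
KE = E_photon - phi
= 4.2669 - 3.81
= 0.4569 eV

0.4569


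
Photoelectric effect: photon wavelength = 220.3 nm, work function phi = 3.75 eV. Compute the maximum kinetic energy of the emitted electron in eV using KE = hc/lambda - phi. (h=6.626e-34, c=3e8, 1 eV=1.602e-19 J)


E_photon = hc / lambda
= (6.626e-34)(3e8) / (220.3e-9)
= 9.0232e-19 J
= 5.6324 eV
KE = E_photon - phi
= 5.6324 - 3.75
= 1.8824 eV

1.8824


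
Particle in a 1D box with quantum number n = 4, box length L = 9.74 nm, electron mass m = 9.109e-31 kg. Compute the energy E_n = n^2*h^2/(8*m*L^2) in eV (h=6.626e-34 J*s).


E = n^2 * h^2 / (8 * m * L^2)
= 4^2 * (6.626e-34)^2 / (8 * 9.109e-31 * (9.74e-9)^2)
= 16 * 4.3904e-67 / (8 * 9.109e-31 * 9.4868e-17)
= 1.0161e-20 J
= 0.0634 eV

0.0634


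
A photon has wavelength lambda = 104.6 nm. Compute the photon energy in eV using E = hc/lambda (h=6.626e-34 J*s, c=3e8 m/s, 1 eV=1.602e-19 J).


E = hc / lambda
= (6.626e-34)(3e8) / (104.6e-9)
= 1.9878e-25 / 1.0460e-07
= 1.9004e-18 J
Converting to eV: 1.9004e-18 / 1.602e-19
= 11.8626 eV

11.8626


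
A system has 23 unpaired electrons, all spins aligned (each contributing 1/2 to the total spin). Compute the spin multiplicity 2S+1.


Total spin S = N * (1/2) = 23 * 0.5 = 11.5
Spin multiplicity = 2S + 1
= 2 * 11.5 + 1
= 24

24


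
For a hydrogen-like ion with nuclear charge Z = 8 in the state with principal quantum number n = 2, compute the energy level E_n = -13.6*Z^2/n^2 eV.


E_n = -13.6 * Z^2 / n^2
= -13.6 * 8^2 / 2^2
= -13.6 * 64 / 4
= -217.6 eV

-217.6


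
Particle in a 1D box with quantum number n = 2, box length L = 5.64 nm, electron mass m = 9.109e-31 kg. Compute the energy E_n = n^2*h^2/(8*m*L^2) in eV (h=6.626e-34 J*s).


E = n^2 * h^2 / (8 * m * L^2)
= 2^2 * (6.626e-34)^2 / (8 * 9.109e-31 * (5.64e-9)^2)
= 4 * 4.3904e-67 / (8 * 9.109e-31 * 3.1810e-17)
= 7.5761e-21 J
= 0.0473 eV

0.0473


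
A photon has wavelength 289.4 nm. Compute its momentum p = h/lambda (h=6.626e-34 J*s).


p = h / lambda
= 6.626e-34 / (289.4e-9)
= 6.626e-34 / 2.8940e-07
= 2.2896e-27 kg*m/s

2.2896e-27


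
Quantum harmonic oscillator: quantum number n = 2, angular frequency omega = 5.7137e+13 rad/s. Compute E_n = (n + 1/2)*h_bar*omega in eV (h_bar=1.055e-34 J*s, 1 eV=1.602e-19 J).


E = (n + 1/2) * h_bar * omega
= (2 + 0.5) * 1.055e-34 * 5.7137e+13
= 2.5 * 6.0280e-21
= 1.5070e-20 J
= 0.0941 eV

0.0941


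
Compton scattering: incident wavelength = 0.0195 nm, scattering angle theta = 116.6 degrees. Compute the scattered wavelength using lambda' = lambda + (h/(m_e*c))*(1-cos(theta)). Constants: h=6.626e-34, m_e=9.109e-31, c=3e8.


Compton wavelength: h/(m_e*c) = 2.4247e-12 m
d_lambda = 2.4247e-12 * (1 - cos(116.6 deg))
= 2.4247e-12 * 1.447759
= 3.5104e-12 m = 0.00351 nm
lambda' = 0.0195 + 0.00351
= 0.02301 nm

0.02301


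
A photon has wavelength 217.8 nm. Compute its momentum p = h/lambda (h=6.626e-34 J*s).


p = h / lambda
= 6.626e-34 / (217.8e-9)
= 6.626e-34 / 2.1780e-07
= 3.0422e-27 kg*m/s

3.0422e-27


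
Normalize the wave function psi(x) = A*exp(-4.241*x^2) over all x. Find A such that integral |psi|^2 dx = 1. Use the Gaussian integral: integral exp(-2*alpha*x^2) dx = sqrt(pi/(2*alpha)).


integral |psi|^2 dx = A^2 * sqrt(pi/(2*alpha)) = 1
A^2 = sqrt(2*alpha/pi)
= sqrt(2 * 4.241 / pi)
= 1.643139
A = sqrt(1.643139)
= 1.2818

1.2818


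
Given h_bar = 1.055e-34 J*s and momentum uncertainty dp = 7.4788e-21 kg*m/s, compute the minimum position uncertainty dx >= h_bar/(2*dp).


dx = h_bar / (2 * dp)
= 1.055e-34 / (2 * 7.4788e-21)
= 1.055e-34 / 1.4958e-20
= 7.0533e-15 m

7.0533e-15


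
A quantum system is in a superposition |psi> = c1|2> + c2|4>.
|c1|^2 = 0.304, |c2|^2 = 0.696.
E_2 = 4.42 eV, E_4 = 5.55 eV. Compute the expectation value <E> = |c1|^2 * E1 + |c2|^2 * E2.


<E> = |c1|^2 * E1 + |c2|^2 * E2
= 0.304 * 4.42 + 0.696 * 5.55
= 1.3437 + 3.8628
= 5.2065 eV

5.2065


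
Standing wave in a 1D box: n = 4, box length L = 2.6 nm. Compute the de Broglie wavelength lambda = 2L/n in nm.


lambda = 2L / n
= 2 * 2.6 / 4
= 5.2 / 4
= 1.3 nm

1.3


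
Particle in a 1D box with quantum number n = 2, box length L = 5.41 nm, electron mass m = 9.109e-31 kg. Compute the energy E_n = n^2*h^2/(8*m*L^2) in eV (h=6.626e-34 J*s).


E = n^2 * h^2 / (8 * m * L^2)
= 2^2 * (6.626e-34)^2 / (8 * 9.109e-31 * (5.41e-9)^2)
= 4 * 4.3904e-67 / (8 * 9.109e-31 * 2.9268e-17)
= 8.2339e-21 J
= 0.0514 eV

0.0514


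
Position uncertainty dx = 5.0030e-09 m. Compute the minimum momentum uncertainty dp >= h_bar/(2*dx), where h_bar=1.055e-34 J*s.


dp = h_bar / (2 * dx)
= 1.055e-34 / (2 * 5.0030e-09)
= 1.055e-34 / 1.0006e-08
= 1.0544e-26 kg*m/s

1.0544e-26


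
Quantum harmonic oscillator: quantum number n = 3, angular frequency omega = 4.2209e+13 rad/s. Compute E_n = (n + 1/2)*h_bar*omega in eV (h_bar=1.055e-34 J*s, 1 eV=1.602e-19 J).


E = (n + 1/2) * h_bar * omega
= (3 + 0.5) * 1.055e-34 * 4.2209e+13
= 3.5 * 4.4530e-21
= 1.5586e-20 J
= 0.0973 eV

0.0973


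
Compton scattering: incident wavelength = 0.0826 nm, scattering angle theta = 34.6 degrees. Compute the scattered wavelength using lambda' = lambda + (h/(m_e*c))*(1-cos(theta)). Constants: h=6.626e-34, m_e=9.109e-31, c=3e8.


Compton wavelength: h/(m_e*c) = 2.4247e-12 m
d_lambda = 2.4247e-12 * (1 - cos(34.6 deg))
= 2.4247e-12 * 0.176864
= 4.2884e-13 m = 0.000429 nm
lambda' = 0.0826 + 0.000429
= 0.083029 nm

0.083029


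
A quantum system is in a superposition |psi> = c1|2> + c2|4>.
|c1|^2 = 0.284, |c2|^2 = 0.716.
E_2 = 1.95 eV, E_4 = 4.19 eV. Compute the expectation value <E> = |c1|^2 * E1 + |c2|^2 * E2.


<E> = |c1|^2 * E1 + |c2|^2 * E2
= 0.284 * 1.95 + 0.716 * 4.19
= 0.5538 + 3.0
= 3.5538 eV

3.5538


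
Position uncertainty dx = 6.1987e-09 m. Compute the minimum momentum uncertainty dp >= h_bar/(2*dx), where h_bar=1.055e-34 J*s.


dp = h_bar / (2 * dx)
= 1.055e-34 / (2 * 6.1987e-09)
= 1.055e-34 / 1.2397e-08
= 8.5098e-27 kg*m/s

8.5098e-27


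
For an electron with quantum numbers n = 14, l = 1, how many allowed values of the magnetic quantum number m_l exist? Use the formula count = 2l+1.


m_l ranges from -l to +l in integer steps
So m_l goes from -1 to +1
Count = 2l + 1 = 2*1 + 1
= 3

3


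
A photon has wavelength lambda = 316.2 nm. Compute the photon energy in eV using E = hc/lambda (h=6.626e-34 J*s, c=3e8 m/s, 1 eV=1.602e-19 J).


E = hc / lambda
= (6.626e-34)(3e8) / (316.2e-9)
= 1.9878e-25 / 3.1620e-07
= 6.2865e-19 J
Converting to eV: 6.2865e-19 / 1.602e-19
= 3.9242 eV

3.9242


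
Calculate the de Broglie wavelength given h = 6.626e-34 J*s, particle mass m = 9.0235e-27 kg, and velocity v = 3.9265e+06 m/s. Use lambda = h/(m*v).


lambda = h / (m * v)
= 6.626e-34 / (9.0235e-27 * 3.9265e+06)
= 6.626e-34 / 3.5431e-20
= 1.8701e-14 m

1.8701e-14


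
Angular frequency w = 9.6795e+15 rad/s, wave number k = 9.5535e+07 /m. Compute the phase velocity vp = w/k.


vp = w / k
= 9.6795e+15 / 9.5535e+07
= 1.0132e+08 m/s

1.0132e+08


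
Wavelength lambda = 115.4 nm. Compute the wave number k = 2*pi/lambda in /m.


k = 2 * pi / lambda
= 6.2832 / (115.4e-9)
= 6.2832 / 1.1540e-07
= 5.4447e+07 /m

5.4447e+07


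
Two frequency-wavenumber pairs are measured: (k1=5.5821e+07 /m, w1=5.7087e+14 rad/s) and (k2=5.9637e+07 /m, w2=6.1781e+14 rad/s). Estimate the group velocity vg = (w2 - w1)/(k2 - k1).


vg = (w2 - w1) / (k2 - k1)
= (6.1781e+14 - 5.7087e+14) / (5.9637e+07 - 5.5821e+07)
= 4.6940e+13 / 3.8160e+06
= 1.2301e+07 m/s

1.2301e+07


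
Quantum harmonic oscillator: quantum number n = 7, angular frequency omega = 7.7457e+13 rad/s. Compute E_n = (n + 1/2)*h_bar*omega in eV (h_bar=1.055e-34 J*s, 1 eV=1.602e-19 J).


E = (n + 1/2) * h_bar * omega
= (7 + 0.5) * 1.055e-34 * 7.7457e+13
= 7.5 * 8.1717e-21
= 6.1288e-20 J
= 0.3826 eV

0.3826


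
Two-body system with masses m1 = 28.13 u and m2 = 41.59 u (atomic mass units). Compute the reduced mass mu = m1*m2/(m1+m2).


mu = m1 * m2 / (m1 + m2)
= 28.13 * 41.59 / (28.13 + 41.59)
= 1169.9267 / 69.72
= 16.7804 u

16.7804


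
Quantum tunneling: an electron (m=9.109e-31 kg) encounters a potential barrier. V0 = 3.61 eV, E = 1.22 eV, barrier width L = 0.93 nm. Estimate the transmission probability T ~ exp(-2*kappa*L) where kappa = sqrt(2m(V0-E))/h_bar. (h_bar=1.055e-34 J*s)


V0 - E = 2.39 eV = 3.8288e-19 J
kappa = sqrt(2 * m * (V0-E)) / h_bar
= sqrt(2 * 9.109e-31 * 3.8288e-19) / 1.055e-34
= 7.9164e+09 /m
2*kappa*L = 2 * 7.9164e+09 * 0.93e-9
= 14.7245
T = exp(-14.7245) = 4.029246e-07

4.029246e-07


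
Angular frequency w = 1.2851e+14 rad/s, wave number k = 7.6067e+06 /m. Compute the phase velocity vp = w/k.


vp = w / k
= 1.2851e+14 / 7.6067e+06
= 1.6894e+07 m/s

1.6894e+07


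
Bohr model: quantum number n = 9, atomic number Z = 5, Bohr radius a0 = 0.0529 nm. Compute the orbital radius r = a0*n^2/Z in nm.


r = a0 * n^2 / Z
= 0.0529 * 9^2 / 5
= 0.0529 * 81 / 5
= 0.857 nm

0.857


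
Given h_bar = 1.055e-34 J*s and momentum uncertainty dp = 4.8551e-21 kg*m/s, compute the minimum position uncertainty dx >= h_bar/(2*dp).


dx = h_bar / (2 * dp)
= 1.055e-34 / (2 * 4.8551e-21)
= 1.055e-34 / 9.7102e-21
= 1.0865e-14 m

1.0865e-14


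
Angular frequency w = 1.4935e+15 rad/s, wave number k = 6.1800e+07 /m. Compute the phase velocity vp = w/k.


vp = w / k
= 1.4935e+15 / 6.1800e+07
= 2.4167e+07 m/s

2.4167e+07


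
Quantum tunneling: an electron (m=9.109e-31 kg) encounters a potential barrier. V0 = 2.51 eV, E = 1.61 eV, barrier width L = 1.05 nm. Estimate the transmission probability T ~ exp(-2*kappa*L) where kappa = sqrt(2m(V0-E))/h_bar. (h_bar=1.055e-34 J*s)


V0 - E = 0.9 eV = 1.4418e-19 J
kappa = sqrt(2 * m * (V0-E)) / h_bar
= sqrt(2 * 9.109e-31 * 1.4418e-19) / 1.055e-34
= 4.8579e+09 /m
2*kappa*L = 2 * 4.8579e+09 * 1.05e-9
= 10.2016
T = exp(-10.2016) = 3.710967e-05

3.710967e-05


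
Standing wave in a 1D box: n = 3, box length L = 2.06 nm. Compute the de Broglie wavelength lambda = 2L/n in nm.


lambda = 2L / n
= 2 * 2.06 / 3
= 4.12 / 3
= 1.3733 nm

1.3733


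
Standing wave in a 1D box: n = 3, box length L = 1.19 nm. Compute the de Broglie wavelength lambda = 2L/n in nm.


lambda = 2L / n
= 2 * 1.19 / 3
= 2.38 / 3
= 0.7933 nm

0.7933


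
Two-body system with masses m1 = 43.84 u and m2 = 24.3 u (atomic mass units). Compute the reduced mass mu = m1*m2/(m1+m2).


mu = m1 * m2 / (m1 + m2)
= 43.84 * 24.3 / (43.84 + 24.3)
= 1065.312 / 68.14
= 15.6342 u

15.6342


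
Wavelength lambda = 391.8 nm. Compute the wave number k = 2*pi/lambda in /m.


k = 2 * pi / lambda
= 6.2832 / (391.8e-9)
= 6.2832 / 3.9180e-07
= 1.6037e+07 /m

1.6037e+07


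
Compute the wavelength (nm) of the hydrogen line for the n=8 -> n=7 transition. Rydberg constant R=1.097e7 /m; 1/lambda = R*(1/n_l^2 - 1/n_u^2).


1/lambda = R * (1/n_l^2 - 1/n_u^2)
= 1.097e7 * (1/7^2 - 1/8^2)
= 1.097e7 * (0.020408 - 0.015625)
= 1.097e7 * 0.004783
= 5.2471e+04 /m
lambda = 1 / 5.2471e+04 = 19058.0371 nm

19058.0371


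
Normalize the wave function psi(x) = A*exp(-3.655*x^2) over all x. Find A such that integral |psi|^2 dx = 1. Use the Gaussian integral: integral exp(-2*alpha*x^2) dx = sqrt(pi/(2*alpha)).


integral |psi|^2 dx = A^2 * sqrt(pi/(2*alpha)) = 1
A^2 = sqrt(2*alpha/pi)
= sqrt(2 * 3.655 / pi)
= 1.5254
A = sqrt(1.5254)
= 1.2351

1.2351


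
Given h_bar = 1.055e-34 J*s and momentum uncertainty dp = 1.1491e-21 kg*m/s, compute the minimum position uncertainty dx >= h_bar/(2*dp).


dx = h_bar / (2 * dp)
= 1.055e-34 / (2 * 1.1491e-21)
= 1.055e-34 / 2.2982e-21
= 4.5905e-14 m

4.5905e-14


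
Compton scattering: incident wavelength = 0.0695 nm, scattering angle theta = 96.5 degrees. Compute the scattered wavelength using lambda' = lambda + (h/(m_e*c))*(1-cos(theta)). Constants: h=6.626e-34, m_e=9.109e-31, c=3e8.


Compton wavelength: h/(m_e*c) = 2.4247e-12 m
d_lambda = 2.4247e-12 * (1 - cos(96.5 deg))
= 2.4247e-12 * 1.113203
= 2.6992e-12 m = 0.002699 nm
lambda' = 0.0695 + 0.002699
= 0.072199 nm

0.072199


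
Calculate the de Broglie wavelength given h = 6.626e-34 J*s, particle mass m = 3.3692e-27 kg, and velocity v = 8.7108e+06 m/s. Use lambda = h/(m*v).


lambda = h / (m * v)
= 6.626e-34 / (3.3692e-27 * 8.7108e+06)
= 6.626e-34 / 2.9348e-20
= 2.2577e-14 m

2.2577e-14


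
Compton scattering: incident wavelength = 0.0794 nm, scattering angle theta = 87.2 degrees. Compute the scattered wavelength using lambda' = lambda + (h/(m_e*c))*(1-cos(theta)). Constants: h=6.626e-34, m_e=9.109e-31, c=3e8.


Compton wavelength: h/(m_e*c) = 2.4247e-12 m
d_lambda = 2.4247e-12 * (1 - cos(87.2 deg))
= 2.4247e-12 * 0.95115
= 2.3063e-12 m = 0.002306 nm
lambda' = 0.0794 + 0.002306
= 0.081706 nm

0.081706


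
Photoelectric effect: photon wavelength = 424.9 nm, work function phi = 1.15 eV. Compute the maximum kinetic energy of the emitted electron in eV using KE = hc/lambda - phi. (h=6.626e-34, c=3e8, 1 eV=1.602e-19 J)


E_photon = hc / lambda
= (6.626e-34)(3e8) / (424.9e-9)
= 4.6783e-19 J
= 2.9203 eV
KE = E_photon - phi
= 2.9203 - 1.15
= 1.7703 eV

1.7703


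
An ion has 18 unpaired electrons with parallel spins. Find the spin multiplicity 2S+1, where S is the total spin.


Total spin S = N * (1/2) = 18 * 0.5 = 9.0
Spin multiplicity = 2S + 1
= 2 * 9.0 + 1
= 19

19


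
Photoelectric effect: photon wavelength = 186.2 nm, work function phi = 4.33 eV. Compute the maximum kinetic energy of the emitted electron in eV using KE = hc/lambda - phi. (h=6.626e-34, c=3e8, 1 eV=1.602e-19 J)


E_photon = hc / lambda
= (6.626e-34)(3e8) / (186.2e-9)
= 1.0676e-18 J
= 6.6639 eV
KE = E_photon - phi
= 6.6639 - 4.33
= 2.3339 eV

2.3339


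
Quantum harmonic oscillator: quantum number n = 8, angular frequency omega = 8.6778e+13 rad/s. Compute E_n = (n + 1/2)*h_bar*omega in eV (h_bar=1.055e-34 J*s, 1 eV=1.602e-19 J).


E = (n + 1/2) * h_bar * omega
= (8 + 0.5) * 1.055e-34 * 8.6778e+13
= 8.5 * 9.1551e-21
= 7.7818e-20 J
= 0.4858 eV

0.4858


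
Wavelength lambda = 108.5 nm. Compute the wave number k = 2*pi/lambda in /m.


k = 2 * pi / lambda
= 6.2832 / (108.5e-9)
= 6.2832 / 1.0850e-07
= 5.7910e+07 /m

5.7910e+07


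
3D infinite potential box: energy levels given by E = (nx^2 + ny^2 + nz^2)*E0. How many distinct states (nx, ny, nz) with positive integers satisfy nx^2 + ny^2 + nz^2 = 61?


Enumerate all (nx, ny, nz) with nx^2 + ny^2 + nz^2 = 61:
(3,4,6)
(3,6,4)
(4,3,6)
(4,6,3)
(6,3,4)
(6,4,3)
Total degeneracy = 6

6


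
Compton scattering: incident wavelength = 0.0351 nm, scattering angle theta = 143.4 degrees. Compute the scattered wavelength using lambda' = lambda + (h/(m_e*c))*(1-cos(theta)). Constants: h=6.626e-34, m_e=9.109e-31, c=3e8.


Compton wavelength: h/(m_e*c) = 2.4247e-12 m
d_lambda = 2.4247e-12 * (1 - cos(143.4 deg))
= 2.4247e-12 * 1.802817
= 4.3713e-12 m = 0.004371 nm
lambda' = 0.0351 + 0.004371
= 0.039471 nm

0.039471


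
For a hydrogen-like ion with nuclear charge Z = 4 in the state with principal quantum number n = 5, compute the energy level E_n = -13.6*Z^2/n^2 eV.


E_n = -13.6 * Z^2 / n^2
= -13.6 * 4^2 / 5^2
= -13.6 * 16 / 25
= -8.704 eV

-8.704


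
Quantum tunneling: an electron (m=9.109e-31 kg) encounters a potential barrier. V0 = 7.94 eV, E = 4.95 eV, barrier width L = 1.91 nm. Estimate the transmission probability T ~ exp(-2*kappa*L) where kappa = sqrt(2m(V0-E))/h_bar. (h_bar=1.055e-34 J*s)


V0 - E = 2.99 eV = 4.7900e-19 J
kappa = sqrt(2 * m * (V0-E)) / h_bar
= sqrt(2 * 9.109e-31 * 4.7900e-19) / 1.055e-34
= 8.8545e+09 /m
2*kappa*L = 2 * 8.8545e+09 * 1.91e-9
= 33.8242
T = exp(-33.8242) = 2.043230e-15

2.043230e-15


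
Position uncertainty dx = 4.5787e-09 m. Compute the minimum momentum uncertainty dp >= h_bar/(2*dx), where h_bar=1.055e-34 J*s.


dp = h_bar / (2 * dx)
= 1.055e-34 / (2 * 4.5787e-09)
= 1.055e-34 / 9.1574e-09
= 1.1521e-26 kg*m/s

1.1521e-26


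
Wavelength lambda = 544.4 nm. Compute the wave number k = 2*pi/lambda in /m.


k = 2 * pi / lambda
= 6.2832 / (544.4e-9)
= 6.2832 / 5.4440e-07
= 1.1541e+07 /m

1.1541e+07


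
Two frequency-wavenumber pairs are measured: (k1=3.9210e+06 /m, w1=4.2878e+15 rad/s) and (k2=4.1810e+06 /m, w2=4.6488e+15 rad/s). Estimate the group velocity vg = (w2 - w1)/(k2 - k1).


vg = (w2 - w1) / (k2 - k1)
= (4.6488e+15 - 4.2878e+15) / (4.1810e+06 - 3.9210e+06)
= 3.6100e+14 / 2.6000e+05
= 1.3885e+09 m/s

1.3885e+09


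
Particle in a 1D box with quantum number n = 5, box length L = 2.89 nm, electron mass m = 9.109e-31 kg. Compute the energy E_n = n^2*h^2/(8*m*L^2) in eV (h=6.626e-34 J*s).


E = n^2 * h^2 / (8 * m * L^2)
= 5^2 * (6.626e-34)^2 / (8 * 9.109e-31 * (2.89e-9)^2)
= 25 * 4.3904e-67 / (8 * 9.109e-31 * 8.3521e-18)
= 1.8034e-19 J
= 1.1257 eV

1.1257


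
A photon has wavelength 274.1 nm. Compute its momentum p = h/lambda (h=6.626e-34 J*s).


p = h / lambda
= 6.626e-34 / (274.1e-9)
= 6.626e-34 / 2.7410e-07
= 2.4174e-27 kg*m/s

2.4174e-27


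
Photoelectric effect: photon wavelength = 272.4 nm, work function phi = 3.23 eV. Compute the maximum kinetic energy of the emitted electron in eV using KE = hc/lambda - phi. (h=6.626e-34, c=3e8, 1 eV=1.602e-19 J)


E_photon = hc / lambda
= (6.626e-34)(3e8) / (272.4e-9)
= 7.2974e-19 J
= 4.5552 eV
KE = E_photon - phi
= 4.5552 - 3.23
= 1.3252 eV

1.3252


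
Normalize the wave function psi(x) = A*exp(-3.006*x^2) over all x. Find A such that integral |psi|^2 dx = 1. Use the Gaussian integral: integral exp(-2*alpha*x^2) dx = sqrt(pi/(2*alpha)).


integral |psi|^2 dx = A^2 * sqrt(pi/(2*alpha)) = 1
A^2 = sqrt(2*alpha/pi)
= sqrt(2 * 3.006 / pi)
= 1.383358
A = sqrt(1.383358)
= 1.1762

1.1762


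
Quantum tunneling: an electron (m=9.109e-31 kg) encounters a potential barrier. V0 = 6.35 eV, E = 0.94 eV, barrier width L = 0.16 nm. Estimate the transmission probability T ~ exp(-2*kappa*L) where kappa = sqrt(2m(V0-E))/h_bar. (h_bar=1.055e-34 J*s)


V0 - E = 5.41 eV = 8.6668e-19 J
kappa = sqrt(2 * m * (V0-E)) / h_bar
= sqrt(2 * 9.109e-31 * 8.6668e-19) / 1.055e-34
= 1.1910e+10 /m
2*kappa*L = 2 * 1.1910e+10 * 0.16e-9
= 3.8113
T = exp(-3.8113) = 2.211851e-02

2.211851e-02


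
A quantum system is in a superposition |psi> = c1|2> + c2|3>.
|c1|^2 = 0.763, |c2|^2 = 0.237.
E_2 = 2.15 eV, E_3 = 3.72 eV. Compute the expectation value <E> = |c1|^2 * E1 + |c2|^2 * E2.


<E> = |c1|^2 * E1 + |c2|^2 * E2
= 0.763 * 2.15 + 0.237 * 3.72
= 1.6404 + 0.8816
= 2.5221 eV

2.5221


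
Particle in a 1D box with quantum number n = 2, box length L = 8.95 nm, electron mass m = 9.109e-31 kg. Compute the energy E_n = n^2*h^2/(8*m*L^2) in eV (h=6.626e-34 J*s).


E = n^2 * h^2 / (8 * m * L^2)
= 2^2 * (6.626e-34)^2 / (8 * 9.109e-31 * (8.95e-9)^2)
= 4 * 4.3904e-67 / (8 * 9.109e-31 * 8.0102e-17)
= 3.0085e-21 J
= 0.0188 eV

0.0188


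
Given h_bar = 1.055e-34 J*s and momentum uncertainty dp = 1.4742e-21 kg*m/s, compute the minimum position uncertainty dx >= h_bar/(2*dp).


dx = h_bar / (2 * dp)
= 1.055e-34 / (2 * 1.4742e-21)
= 1.055e-34 / 2.9484e-21
= 3.5782e-14 m

3.5782e-14


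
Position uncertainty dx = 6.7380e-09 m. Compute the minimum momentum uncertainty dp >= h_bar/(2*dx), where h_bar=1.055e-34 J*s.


dp = h_bar / (2 * dx)
= 1.055e-34 / (2 * 6.7380e-09)
= 1.055e-34 / 1.3476e-08
= 7.8287e-27 kg*m/s

7.8287e-27


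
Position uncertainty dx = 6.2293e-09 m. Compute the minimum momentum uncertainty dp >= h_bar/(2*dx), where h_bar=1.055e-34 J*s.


dp = h_bar / (2 * dx)
= 1.055e-34 / (2 * 6.2293e-09)
= 1.055e-34 / 1.2459e-08
= 8.4680e-27 kg*m/s

8.4680e-27


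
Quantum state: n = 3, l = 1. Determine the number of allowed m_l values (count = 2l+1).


m_l ranges from -l to +l in integer steps
So m_l goes from -1 to +1
Count = 2l + 1 = 2*1 + 1
= 3

3


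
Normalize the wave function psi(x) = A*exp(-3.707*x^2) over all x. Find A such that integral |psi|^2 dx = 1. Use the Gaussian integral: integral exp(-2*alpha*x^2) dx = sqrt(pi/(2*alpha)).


integral |psi|^2 dx = A^2 * sqrt(pi/(2*alpha)) = 1
A^2 = sqrt(2*alpha/pi)
= sqrt(2 * 3.707 / pi)
= 1.536213
A = sqrt(1.536213)
= 1.2394

1.2394


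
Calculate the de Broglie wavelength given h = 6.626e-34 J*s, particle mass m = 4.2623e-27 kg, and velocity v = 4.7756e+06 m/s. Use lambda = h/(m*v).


lambda = h / (m * v)
= 6.626e-34 / (4.2623e-27 * 4.7756e+06)
= 6.626e-34 / 2.0355e-20
= 3.2552e-14 m

3.2552e-14


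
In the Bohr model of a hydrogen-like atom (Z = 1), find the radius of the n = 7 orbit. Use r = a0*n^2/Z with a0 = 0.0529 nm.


r = a0 * n^2 / Z
= 0.0529 * 7^2 / 1
= 0.0529 * 49 / 1
= 2.5921 nm

2.5921


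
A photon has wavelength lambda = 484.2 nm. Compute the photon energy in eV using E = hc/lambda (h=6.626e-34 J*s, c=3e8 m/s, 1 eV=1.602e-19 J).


E = hc / lambda
= (6.626e-34)(3e8) / (484.2e-9)
= 1.9878e-25 / 4.8420e-07
= 4.1053e-19 J
Converting to eV: 4.1053e-19 / 1.602e-19
= 2.5626 eV

2.5626


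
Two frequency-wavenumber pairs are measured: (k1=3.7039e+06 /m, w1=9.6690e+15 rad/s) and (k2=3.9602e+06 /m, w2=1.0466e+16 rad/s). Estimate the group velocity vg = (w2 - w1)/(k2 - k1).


vg = (w2 - w1) / (k2 - k1)
= (1.0466e+16 - 9.6690e+15) / (3.9602e+06 - 3.7039e+06)
= 7.9700e+14 / 2.5630e+05
= 3.1096e+09 m/s

3.1096e+09


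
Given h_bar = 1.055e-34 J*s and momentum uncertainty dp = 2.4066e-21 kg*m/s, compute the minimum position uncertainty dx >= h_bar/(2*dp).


dx = h_bar / (2 * dp)
= 1.055e-34 / (2 * 2.4066e-21)
= 1.055e-34 / 4.8132e-21
= 2.1919e-14 m

2.1919e-14


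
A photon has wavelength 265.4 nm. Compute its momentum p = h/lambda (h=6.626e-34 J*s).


p = h / lambda
= 6.626e-34 / (265.4e-9)
= 6.626e-34 / 2.6540e-07
= 2.4966e-27 kg*m/s

2.4966e-27


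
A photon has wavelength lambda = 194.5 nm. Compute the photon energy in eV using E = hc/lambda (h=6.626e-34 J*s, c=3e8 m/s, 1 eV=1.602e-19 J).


E = hc / lambda
= (6.626e-34)(3e8) / (194.5e-9)
= 1.9878e-25 / 1.9450e-07
= 1.0220e-18 J
Converting to eV: 1.0220e-18 / 1.602e-19
= 6.3796 eV

6.3796


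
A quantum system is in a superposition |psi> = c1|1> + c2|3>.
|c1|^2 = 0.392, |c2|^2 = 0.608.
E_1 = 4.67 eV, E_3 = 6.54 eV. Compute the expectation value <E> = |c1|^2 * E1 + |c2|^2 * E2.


<E> = |c1|^2 * E1 + |c2|^2 * E2
= 0.392 * 4.67 + 0.608 * 6.54
= 1.8306 + 3.9763
= 5.807 eV

5.807


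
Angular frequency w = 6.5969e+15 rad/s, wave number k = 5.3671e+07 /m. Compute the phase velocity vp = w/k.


vp = w / k
= 6.5969e+15 / 5.3671e+07
= 1.2291e+08 m/s

1.2291e+08


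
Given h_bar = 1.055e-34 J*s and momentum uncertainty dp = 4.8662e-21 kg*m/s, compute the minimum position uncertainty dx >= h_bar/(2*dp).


dx = h_bar / (2 * dp)
= 1.055e-34 / (2 * 4.8662e-21)
= 1.055e-34 / 9.7324e-21
= 1.0840e-14 m

1.0840e-14


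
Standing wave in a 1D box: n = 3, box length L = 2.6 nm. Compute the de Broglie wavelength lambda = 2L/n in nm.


lambda = 2L / n
= 2 * 2.6 / 3
= 5.2 / 3
= 1.7333 nm

1.7333


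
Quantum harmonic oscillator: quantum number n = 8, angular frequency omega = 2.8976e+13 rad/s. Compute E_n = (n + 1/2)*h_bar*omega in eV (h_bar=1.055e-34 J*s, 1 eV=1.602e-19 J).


E = (n + 1/2) * h_bar * omega
= (8 + 0.5) * 1.055e-34 * 2.8976e+13
= 8.5 * 3.0570e-21
= 2.5984e-20 J
= 0.1622 eV

0.1622


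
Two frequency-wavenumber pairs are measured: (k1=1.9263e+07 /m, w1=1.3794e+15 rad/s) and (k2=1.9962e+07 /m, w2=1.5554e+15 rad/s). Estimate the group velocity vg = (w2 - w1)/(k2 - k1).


vg = (w2 - w1) / (k2 - k1)
= (1.5554e+15 - 1.3794e+15) / (1.9962e+07 - 1.9263e+07)
= 1.7600e+14 / 6.9900e+05
= 2.5179e+08 m/s

2.5179e+08


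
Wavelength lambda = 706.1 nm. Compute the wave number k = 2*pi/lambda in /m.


k = 2 * pi / lambda
= 6.2832 / (706.1e-9)
= 6.2832 / 7.0610e-07
= 8.8984e+06 /m

8.8984e+06


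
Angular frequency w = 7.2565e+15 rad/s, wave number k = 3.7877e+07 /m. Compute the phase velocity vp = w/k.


vp = w / k
= 7.2565e+15 / 3.7877e+07
= 1.9158e+08 m/s

1.9158e+08


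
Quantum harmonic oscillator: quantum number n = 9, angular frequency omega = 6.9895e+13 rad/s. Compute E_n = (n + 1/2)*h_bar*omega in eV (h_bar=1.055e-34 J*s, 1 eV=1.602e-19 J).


E = (n + 1/2) * h_bar * omega
= (9 + 0.5) * 1.055e-34 * 6.9895e+13
= 9.5 * 7.3739e-21
= 7.0052e-20 J
= 0.4373 eV

0.4373


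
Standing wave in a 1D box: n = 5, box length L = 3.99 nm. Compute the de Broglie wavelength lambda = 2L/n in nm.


lambda = 2L / n
= 2 * 3.99 / 5
= 7.98 / 5
= 1.596 nm

1.596


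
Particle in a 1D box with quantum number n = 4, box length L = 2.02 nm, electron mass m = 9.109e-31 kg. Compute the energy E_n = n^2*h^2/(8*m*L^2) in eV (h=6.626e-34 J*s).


E = n^2 * h^2 / (8 * m * L^2)
= 4^2 * (6.626e-34)^2 / (8 * 9.109e-31 * (2.02e-9)^2)
= 16 * 4.3904e-67 / (8 * 9.109e-31 * 4.0804e-18)
= 2.3624e-19 J
= 1.4747 eV

1.4747


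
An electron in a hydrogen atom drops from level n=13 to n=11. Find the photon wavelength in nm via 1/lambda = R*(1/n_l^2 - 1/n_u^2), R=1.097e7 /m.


1/lambda = R * (1/n_l^2 - 1/n_u^2)
= 1.097e7 * (1/11^2 - 1/13^2)
= 1.097e7 * (0.008264 - 0.005917)
= 1.097e7 * 0.002347
= 2.5750e+04 /m
lambda = 1 / 2.5750e+04 = 38835.0805 nm

38835.0805


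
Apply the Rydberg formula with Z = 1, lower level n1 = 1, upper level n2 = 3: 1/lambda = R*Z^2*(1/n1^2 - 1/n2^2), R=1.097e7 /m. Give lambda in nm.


1/lambda = R * Z^2 * (1/n1^2 - 1/n2^2)
= 1.097e7 * 1^2 * (1/1^2 - 1/3^2)
= 1.097e7 * 1 * (1.0 - 0.111111)
= 9.7511e+06 /m
lambda = 1 / 9.7511e+06
= 102.5524 nm

102.5524


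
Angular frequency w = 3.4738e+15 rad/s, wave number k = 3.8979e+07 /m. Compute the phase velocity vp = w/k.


vp = w / k
= 3.4738e+15 / 3.8979e+07
= 8.9120e+07 m/s

8.9120e+07


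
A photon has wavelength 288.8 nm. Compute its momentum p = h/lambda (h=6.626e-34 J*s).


p = h / lambda
= 6.626e-34 / (288.8e-9)
= 6.626e-34 / 2.8880e-07
= 2.2943e-27 kg*m/s

2.2943e-27


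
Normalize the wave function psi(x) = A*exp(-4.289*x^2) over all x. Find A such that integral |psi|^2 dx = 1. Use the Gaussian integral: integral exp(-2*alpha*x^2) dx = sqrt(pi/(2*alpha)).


integral |psi|^2 dx = A^2 * sqrt(pi/(2*alpha)) = 1
A^2 = sqrt(2*alpha/pi)
= sqrt(2 * 4.289 / pi)
= 1.652411
A = sqrt(1.652411)
= 1.2855

1.2855


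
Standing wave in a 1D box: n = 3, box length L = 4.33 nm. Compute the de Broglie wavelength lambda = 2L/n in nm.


lambda = 2L / n
= 2 * 4.33 / 3
= 8.66 / 3
= 2.8867 nm

2.8867


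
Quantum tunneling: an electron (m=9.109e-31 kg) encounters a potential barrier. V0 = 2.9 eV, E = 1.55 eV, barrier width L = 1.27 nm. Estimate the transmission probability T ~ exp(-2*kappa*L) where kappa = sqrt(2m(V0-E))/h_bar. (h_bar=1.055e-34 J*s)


V0 - E = 1.35 eV = 2.1627e-19 J
kappa = sqrt(2 * m * (V0-E)) / h_bar
= sqrt(2 * 9.109e-31 * 2.1627e-19) / 1.055e-34
= 5.9497e+09 /m
2*kappa*L = 2 * 5.9497e+09 * 1.27e-9
= 15.1123
T = exp(-15.1123) = 2.734160e-07

2.734160e-07


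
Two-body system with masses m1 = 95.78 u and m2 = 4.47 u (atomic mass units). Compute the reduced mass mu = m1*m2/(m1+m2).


mu = m1 * m2 / (m1 + m2)
= 95.78 * 4.47 / (95.78 + 4.47)
= 428.1366 / 100.25
= 4.2707 u

4.2707


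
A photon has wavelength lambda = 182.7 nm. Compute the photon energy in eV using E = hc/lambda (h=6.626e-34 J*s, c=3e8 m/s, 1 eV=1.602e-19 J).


E = hc / lambda
= (6.626e-34)(3e8) / (182.7e-9)
= 1.9878e-25 / 1.8270e-07
= 1.0880e-18 J
Converting to eV: 1.0880e-18 / 1.602e-19
= 6.7916 eV

6.7916


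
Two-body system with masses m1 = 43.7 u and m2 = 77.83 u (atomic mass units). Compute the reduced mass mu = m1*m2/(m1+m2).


mu = m1 * m2 / (m1 + m2)
= 43.7 * 77.83 / (43.7 + 77.83)
= 3401.171 / 121.53
= 27.9863 u

27.9863


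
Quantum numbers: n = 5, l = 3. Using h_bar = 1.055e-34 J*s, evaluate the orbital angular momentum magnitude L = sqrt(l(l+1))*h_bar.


L = sqrt(l*(l+1)) * h_bar
= sqrt(3 * 4) * 1.055e-34
= sqrt(12) * 1.055e-34
= 3.4641 * 1.055e-34
= 3.6546e-34 J*s

3.6546e-34


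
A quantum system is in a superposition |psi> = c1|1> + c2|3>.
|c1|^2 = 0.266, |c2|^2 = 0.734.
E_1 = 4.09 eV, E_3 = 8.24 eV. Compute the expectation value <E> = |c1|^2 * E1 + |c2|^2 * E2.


<E> = |c1|^2 * E1 + |c2|^2 * E2
= 0.266 * 4.09 + 0.734 * 8.24
= 1.0879 + 6.0482
= 7.1361 eV

7.1361


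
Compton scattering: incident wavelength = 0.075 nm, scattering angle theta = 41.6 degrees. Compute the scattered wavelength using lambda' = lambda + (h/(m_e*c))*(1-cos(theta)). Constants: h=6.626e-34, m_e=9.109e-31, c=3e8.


Compton wavelength: h/(m_e*c) = 2.4247e-12 m
d_lambda = 2.4247e-12 * (1 - cos(41.6 deg))
= 2.4247e-12 * 0.252202
= 6.1152e-13 m = 0.000612 nm
lambda' = 0.075 + 0.000612
= 0.075612 nm

0.075612


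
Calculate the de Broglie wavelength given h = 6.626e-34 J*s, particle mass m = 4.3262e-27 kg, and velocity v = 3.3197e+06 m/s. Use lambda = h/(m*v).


lambda = h / (m * v)
= 6.626e-34 / (4.3262e-27 * 3.3197e+06)
= 6.626e-34 / 1.4362e-20
= 4.6137e-14 m

4.6137e-14


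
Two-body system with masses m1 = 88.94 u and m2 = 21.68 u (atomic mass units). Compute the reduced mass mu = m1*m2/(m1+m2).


mu = m1 * m2 / (m1 + m2)
= 88.94 * 21.68 / (88.94 + 21.68)
= 1928.2192 / 110.62
= 17.431 u

17.431


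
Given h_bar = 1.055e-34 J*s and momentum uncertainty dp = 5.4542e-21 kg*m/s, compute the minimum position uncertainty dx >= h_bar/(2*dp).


dx = h_bar / (2 * dp)
= 1.055e-34 / (2 * 5.4542e-21)
= 1.055e-34 / 1.0908e-20
= 9.6714e-15 m

9.6714e-15


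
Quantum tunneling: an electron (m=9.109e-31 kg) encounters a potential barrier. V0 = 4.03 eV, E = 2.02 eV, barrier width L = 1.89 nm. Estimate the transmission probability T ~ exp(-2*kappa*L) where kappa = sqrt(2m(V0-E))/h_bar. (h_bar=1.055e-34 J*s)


V0 - E = 2.01 eV = 3.2200e-19 J
kappa = sqrt(2 * m * (V0-E)) / h_bar
= sqrt(2 * 9.109e-31 * 3.2200e-19) / 1.055e-34
= 7.2598e+09 /m
2*kappa*L = 2 * 7.2598e+09 * 1.89e-9
= 27.4422
T = exp(-27.4422) = 1.207821e-12

1.207821e-12


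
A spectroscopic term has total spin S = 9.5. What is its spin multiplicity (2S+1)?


Spin multiplicity = 2S + 1
= 2 * 9.5 + 1
= 19.0 + 1
= 20

20


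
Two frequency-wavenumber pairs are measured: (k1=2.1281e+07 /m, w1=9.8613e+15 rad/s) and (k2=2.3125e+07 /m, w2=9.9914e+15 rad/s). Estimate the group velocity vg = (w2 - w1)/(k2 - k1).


vg = (w2 - w1) / (k2 - k1)
= (9.9914e+15 - 9.8613e+15) / (2.3125e+07 - 2.1281e+07)
= 1.3010e+14 / 1.8440e+06
= 7.0553e+07 m/s

7.0553e+07


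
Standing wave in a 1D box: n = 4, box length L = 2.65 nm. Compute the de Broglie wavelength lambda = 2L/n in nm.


lambda = 2L / n
= 2 * 2.65 / 4
= 5.3 / 4
= 1.325 nm

1.325


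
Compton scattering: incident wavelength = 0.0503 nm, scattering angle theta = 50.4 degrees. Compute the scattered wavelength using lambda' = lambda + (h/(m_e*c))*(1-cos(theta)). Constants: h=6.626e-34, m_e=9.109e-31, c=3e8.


Compton wavelength: h/(m_e*c) = 2.4247e-12 m
d_lambda = 2.4247e-12 * (1 - cos(50.4 deg))
= 2.4247e-12 * 0.362576
= 8.7914e-13 m = 0.000879 nm
lambda' = 0.0503 + 0.000879
= 0.051179 nm

0.051179


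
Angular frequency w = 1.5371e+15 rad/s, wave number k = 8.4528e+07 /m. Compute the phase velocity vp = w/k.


vp = w / k
= 1.5371e+15 / 8.4528e+07
= 1.8185e+07 m/s

1.8185e+07


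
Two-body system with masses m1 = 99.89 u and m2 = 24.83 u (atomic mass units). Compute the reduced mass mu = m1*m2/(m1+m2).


mu = m1 * m2 / (m1 + m2)
= 99.89 * 24.83 / (99.89 + 24.83)
= 2480.2687 / 124.72
= 19.8867 u

19.8867


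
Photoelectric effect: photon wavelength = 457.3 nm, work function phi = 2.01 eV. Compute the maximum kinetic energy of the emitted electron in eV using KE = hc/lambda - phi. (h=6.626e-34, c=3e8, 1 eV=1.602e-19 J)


E_photon = hc / lambda
= (6.626e-34)(3e8) / (457.3e-9)
= 4.3468e-19 J
= 2.7134 eV
KE = E_photon - phi
= 2.7134 - 2.01
= 0.7034 eV

0.7034


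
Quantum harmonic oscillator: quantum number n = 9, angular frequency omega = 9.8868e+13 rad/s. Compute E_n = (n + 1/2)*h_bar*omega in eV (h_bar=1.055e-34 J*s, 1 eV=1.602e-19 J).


E = (n + 1/2) * h_bar * omega
= (9 + 0.5) * 1.055e-34 * 9.8868e+13
= 9.5 * 1.0431e-20
= 9.9090e-20 J
= 0.6185 eV

0.6185


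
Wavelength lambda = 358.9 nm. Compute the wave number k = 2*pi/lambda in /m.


k = 2 * pi / lambda
= 6.2832 / (358.9e-9)
= 6.2832 / 3.5890e-07
= 1.7507e+07 /m

1.7507e+07


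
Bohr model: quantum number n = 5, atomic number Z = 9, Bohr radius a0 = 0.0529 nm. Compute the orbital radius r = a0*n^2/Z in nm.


r = a0 * n^2 / Z
= 0.0529 * 5^2 / 9
= 0.0529 * 25 / 9
= 0.1469 nm

0.1469


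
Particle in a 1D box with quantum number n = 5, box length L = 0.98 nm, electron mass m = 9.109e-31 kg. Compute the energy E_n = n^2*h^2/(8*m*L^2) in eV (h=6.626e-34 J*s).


E = n^2 * h^2 / (8 * m * L^2)
= 5^2 * (6.626e-34)^2 / (8 * 9.109e-31 * (0.98e-9)^2)
= 25 * 4.3904e-67 / (8 * 9.109e-31 * 9.6040e-19)
= 1.5683e-18 J
= 9.7897 eV

9.7897


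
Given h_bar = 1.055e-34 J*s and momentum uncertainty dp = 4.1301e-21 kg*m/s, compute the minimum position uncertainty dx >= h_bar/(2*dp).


dx = h_bar / (2 * dp)
= 1.055e-34 / (2 * 4.1301e-21)
= 1.055e-34 / 8.2602e-21
= 1.2772e-14 m

1.2772e-14


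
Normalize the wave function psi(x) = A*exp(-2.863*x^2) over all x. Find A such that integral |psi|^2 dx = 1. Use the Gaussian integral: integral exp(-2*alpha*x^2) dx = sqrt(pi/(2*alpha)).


integral |psi|^2 dx = A^2 * sqrt(pi/(2*alpha)) = 1
A^2 = sqrt(2*alpha/pi)
= sqrt(2 * 2.863 / pi)
= 1.350053
A = sqrt(1.350053)
= 1.1619

1.1619
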